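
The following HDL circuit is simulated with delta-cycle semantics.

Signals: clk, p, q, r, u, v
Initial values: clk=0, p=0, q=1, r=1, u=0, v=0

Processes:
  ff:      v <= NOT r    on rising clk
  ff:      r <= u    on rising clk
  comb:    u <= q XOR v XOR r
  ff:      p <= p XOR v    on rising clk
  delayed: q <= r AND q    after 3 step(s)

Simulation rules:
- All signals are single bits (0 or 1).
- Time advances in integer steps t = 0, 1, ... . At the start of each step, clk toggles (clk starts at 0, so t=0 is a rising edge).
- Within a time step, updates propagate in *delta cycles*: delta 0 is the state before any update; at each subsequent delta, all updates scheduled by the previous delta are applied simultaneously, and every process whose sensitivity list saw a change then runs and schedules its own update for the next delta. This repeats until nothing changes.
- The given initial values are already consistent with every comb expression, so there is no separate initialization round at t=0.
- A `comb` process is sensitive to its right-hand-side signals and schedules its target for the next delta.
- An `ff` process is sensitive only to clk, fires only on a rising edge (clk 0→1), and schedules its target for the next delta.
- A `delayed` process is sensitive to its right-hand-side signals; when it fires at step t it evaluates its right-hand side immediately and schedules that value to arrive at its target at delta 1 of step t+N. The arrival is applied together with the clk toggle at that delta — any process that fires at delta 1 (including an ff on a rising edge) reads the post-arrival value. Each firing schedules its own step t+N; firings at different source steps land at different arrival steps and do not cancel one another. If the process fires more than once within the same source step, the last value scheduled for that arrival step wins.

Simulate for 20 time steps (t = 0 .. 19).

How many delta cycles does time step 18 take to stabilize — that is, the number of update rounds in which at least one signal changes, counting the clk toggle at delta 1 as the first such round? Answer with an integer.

3

t=0 Δ0: u=0 clk=0 r=1 p=0 q=1 v=0
  Δ1: clk:0→1
  Δ2: r:1→0
  Δ3: u:0→1
  (3Δ to stable)
t=1 Δ0: u=1 clk=1 r=0 p=0 q=1 v=0
  Δ1: clk:1→0
  (1Δ to stable)
t=2 Δ0: u=1 clk=0 r=0 p=0 q=1 v=0
  Δ1: clk:0→1
  Δ2: r:0→1, v:0→1
  (2Δ to stable)
t=3 Δ0: u=1 clk=1 r=1 p=0 q=1 v=1
  Δ1: clk:1→0, q:1→0
  Δ2: u:1→0
  (2Δ to stable)
t=4 Δ0: u=0 clk=0 r=1 p=0 q=0 v=1
  Δ1: clk:0→1
  Δ2: r:1→0, p:0→1, v:1→0
  (2Δ to stable)
t=5 Δ0: u=0 clk=1 r=0 p=1 q=0 v=0
  Δ1: clk:1→0, q:0→1
  Δ2: u:0→1
  (2Δ to stable)
t=6 Δ0: u=1 clk=0 r=0 p=1 q=1 v=0
  Δ1: clk:0→1, q:1→0
  Δ2: u:1→0, r:0→1, v:0→1
  (2Δ to stable)
t=7 Δ0: u=0 clk=1 r=1 p=1 q=0 v=1
  Δ1: clk:1→0
  (1Δ to stable)
t=8 Δ0: u=0 clk=0 r=1 p=1 q=0 v=1
  Δ1: clk:0→1
  Δ2: r:1→0, p:1→0, v:1→0
  (2Δ to stable)
t=9 Δ0: u=0 clk=1 r=0 p=0 q=0 v=0
  Δ1: clk:1→0
  (1Δ to stable)
t=10 Δ0: u=0 clk=0 r=0 p=0 q=0 v=0
  Δ1: clk:0→1
  Δ2: v:0→1
  Δ3: u:0→1
  (3Δ to stable)
t=11 Δ0: u=1 clk=1 r=0 p=0 q=0 v=1
  Δ1: clk:1→0
  (1Δ to stable)
t=12 Δ0: u=1 clk=0 r=0 p=0 q=0 v=1
  Δ1: clk:0→1
  Δ2: r:0→1, p:0→1
  Δ3: u:1→0
  (3Δ to stable)
t=13 Δ0: u=0 clk=1 r=1 p=1 q=0 v=1
  Δ1: clk:1→0
  (1Δ to stable)
t=14 Δ0: u=0 clk=0 r=1 p=1 q=0 v=1
  Δ1: clk:0→1
  Δ2: r:1→0, p:1→0, v:1→0
  (2Δ to stable)
t=15 Δ0: u=0 clk=1 r=0 p=0 q=0 v=0
  Δ1: clk:1→0
  (1Δ to stable)
t=16 Δ0: u=0 clk=0 r=0 p=0 q=0 v=0
  Δ1: clk:0→1
  Δ2: v:0→1
  Δ3: u:0→1
  (3Δ to stable)
t=17 Δ0: u=1 clk=1 r=0 p=0 q=0 v=1
  Δ1: clk:1→0
  (1Δ to stable)
t=18 Δ0: u=1 clk=0 r=0 p=0 q=0 v=1
  Δ1: clk:0→1
  Δ2: r:0→1, p:0→1
  Δ3: u:1→0
  (3Δ to stable)
t=19 Δ0: u=0 clk=1 r=1 p=1 q=0 v=1
  Δ1: clk:1→0
  (1Δ to stable)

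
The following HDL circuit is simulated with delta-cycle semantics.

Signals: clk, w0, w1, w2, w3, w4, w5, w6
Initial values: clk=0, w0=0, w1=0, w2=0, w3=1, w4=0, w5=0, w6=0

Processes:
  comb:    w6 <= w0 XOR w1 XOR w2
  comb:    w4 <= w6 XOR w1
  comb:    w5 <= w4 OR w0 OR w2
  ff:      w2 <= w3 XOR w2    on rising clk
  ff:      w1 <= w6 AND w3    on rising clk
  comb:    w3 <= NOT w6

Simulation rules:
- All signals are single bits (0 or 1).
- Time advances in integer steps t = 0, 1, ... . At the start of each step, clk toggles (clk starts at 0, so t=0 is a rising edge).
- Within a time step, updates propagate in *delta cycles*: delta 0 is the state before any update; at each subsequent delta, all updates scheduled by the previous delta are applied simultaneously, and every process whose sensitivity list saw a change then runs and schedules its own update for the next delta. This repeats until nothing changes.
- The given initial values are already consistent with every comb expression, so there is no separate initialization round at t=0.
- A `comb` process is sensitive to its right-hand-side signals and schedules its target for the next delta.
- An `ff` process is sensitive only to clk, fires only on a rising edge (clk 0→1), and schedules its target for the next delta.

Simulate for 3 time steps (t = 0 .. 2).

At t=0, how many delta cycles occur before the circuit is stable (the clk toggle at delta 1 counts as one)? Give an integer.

t=0 Δ0: w4=0 w3=1 clk=0 w0=0 w5=0 w1=0 w6=0 w2=0
  Δ1: clk:0→1
  Δ2: w2:0→1
  Δ3: w5:0→1, w6:0→1
  Δ4: w4:0→1, w3:1→0
  (4Δ to stable)
t=1 Δ0: w4=1 w3=0 clk=1 w0=0 w5=1 w1=0 w6=1 w2=1
  Δ1: clk:1→0
  (1Δ to stable)
t=2 Δ0: w4=1 w3=0 clk=0 w0=0 w5=1 w1=0 w6=1 w2=1
  Δ1: clk:0→1
  (1Δ to stable)

4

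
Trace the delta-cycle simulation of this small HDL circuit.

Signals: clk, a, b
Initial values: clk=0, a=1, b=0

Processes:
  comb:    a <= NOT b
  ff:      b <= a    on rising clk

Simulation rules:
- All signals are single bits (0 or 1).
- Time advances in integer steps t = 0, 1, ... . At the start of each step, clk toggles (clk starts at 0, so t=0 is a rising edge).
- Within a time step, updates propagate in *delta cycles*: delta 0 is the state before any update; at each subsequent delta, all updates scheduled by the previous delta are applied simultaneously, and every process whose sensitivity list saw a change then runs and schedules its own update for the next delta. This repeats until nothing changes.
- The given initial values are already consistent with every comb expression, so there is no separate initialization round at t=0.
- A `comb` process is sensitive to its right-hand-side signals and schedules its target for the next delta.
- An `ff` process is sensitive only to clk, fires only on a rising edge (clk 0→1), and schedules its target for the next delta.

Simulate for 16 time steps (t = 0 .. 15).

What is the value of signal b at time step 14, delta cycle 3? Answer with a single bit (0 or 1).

0

t=0 Δ0: a=1 clk=0 b=0
  Δ1: clk:0→1
  Δ2: b:0→1
  Δ3: a:1→0
  (3Δ to stable)
t=1 Δ0: a=0 clk=1 b=1
  Δ1: clk:1→0
  (1Δ to stable)
t=2 Δ0: a=0 clk=0 b=1
  Δ1: clk:0→1
  Δ2: b:1→0
  Δ3: a:0→1
  (3Δ to stable)
t=3 Δ0: a=1 clk=1 b=0
  Δ1: clk:1→0
  (1Δ to stable)
t=4 Δ0: a=1 clk=0 b=0
  Δ1: clk:0→1
  Δ2: b:0→1
  Δ3: a:1→0
  (3Δ to stable)
t=5 Δ0: a=0 clk=1 b=1
  Δ1: clk:1→0
  (1Δ to stable)
t=6 Δ0: a=0 clk=0 b=1
  Δ1: clk:0→1
  Δ2: b:1→0
  Δ3: a:0→1
  (3Δ to stable)
t=7 Δ0: a=1 clk=1 b=0
  Δ1: clk:1→0
  (1Δ to stable)
t=8 Δ0: a=1 clk=0 b=0
  Δ1: clk:0→1
  Δ2: b:0→1
  Δ3: a:1→0
  (3Δ to stable)
t=9 Δ0: a=0 clk=1 b=1
  Δ1: clk:1→0
  (1Δ to stable)
t=10 Δ0: a=0 clk=0 b=1
  Δ1: clk:0→1
  Δ2: b:1→0
  Δ3: a:0→1
  (3Δ to stable)
t=11 Δ0: a=1 clk=1 b=0
  Δ1: clk:1→0
  (1Δ to stable)
t=12 Δ0: a=1 clk=0 b=0
  Δ1: clk:0→1
  Δ2: b:0→1
  Δ3: a:1→0
  (3Δ to stable)
t=13 Δ0: a=0 clk=1 b=1
  Δ1: clk:1→0
  (1Δ to stable)
t=14 Δ0: a=0 clk=0 b=1
  Δ1: clk:0→1
  Δ2: b:1→0
  Δ3: a:0→1
  (3Δ to stable)
t=15 Δ0: a=1 clk=1 b=0
  Δ1: clk:1→0
  (1Δ to stable)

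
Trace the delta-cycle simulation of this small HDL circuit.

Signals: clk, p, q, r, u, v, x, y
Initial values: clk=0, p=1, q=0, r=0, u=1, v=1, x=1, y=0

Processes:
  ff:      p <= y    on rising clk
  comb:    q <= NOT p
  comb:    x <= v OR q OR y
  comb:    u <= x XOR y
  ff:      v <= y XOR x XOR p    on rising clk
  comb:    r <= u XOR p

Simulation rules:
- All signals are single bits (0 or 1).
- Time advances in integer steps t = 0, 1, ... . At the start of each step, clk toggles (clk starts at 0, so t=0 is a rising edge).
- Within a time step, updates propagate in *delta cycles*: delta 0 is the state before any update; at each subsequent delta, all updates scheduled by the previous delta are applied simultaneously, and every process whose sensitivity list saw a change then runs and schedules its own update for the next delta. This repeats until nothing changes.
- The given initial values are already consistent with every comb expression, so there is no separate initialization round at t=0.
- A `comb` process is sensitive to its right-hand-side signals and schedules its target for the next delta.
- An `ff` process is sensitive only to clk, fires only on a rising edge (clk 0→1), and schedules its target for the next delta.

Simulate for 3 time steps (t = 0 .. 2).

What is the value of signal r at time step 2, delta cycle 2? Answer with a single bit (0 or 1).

1

t=0 Δ0: p=1 clk=0 v=1 r=0 x=1 q=0 u=1 y=0
  Δ1: clk:0→1
  Δ2: p:1→0, v:1→0
  Δ3: r:0→1, x:1→0, q:0→1
  Δ4: x:0→1, u:1→0
  Δ5: r:1→0, u:0→1
  Δ6: r:0→1
  (6Δ to stable)
t=1 Δ0: p=0 clk=1 v=0 r=1 x=1 q=1 u=1 y=0
  Δ1: clk:1→0
  (1Δ to stable)
t=2 Δ0: p=0 clk=0 v=0 r=1 x=1 q=1 u=1 y=0
  Δ1: clk:0→1
  Δ2: v:0→1
  (2Δ to stable)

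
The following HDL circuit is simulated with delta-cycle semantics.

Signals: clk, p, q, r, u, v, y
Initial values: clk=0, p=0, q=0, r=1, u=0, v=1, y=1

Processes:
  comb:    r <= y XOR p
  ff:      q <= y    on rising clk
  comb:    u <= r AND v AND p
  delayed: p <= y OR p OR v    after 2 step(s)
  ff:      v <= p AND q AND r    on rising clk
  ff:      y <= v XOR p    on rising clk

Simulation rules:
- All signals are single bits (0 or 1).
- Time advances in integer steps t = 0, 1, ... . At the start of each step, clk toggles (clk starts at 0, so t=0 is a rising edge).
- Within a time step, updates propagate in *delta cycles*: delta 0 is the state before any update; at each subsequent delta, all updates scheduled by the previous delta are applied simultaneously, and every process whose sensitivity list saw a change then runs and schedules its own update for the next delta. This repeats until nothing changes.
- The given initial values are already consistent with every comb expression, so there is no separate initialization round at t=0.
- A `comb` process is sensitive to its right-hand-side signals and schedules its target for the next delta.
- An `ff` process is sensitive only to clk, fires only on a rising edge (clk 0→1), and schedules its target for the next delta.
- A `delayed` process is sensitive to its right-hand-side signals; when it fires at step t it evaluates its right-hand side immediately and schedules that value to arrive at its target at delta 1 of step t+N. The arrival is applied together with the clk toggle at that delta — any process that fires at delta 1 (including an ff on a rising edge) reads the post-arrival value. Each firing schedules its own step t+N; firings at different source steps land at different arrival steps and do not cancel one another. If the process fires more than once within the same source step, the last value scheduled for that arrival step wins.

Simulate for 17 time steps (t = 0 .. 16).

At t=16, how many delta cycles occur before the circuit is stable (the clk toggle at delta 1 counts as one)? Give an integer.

3

t=0 Δ0: r=1 v=1 u=0 p=0 q=0 y=1 clk=0
  Δ1: clk:0→1
  Δ2: v:1→0, q:0→1
  (2Δ to stable)
t=1 Δ0: r=1 v=0 u=0 p=0 q=1 y=1 clk=1
  Δ1: clk:1→0
  (1Δ to stable)
t=2 Δ0: r=1 v=0 u=0 p=0 q=1 y=1 clk=0
  Δ1: p:0→1, clk:0→1
  Δ2: r:1→0, v:0→1
  (2Δ to stable)
t=3 Δ0: r=0 v=1 u=0 p=1 q=1 y=1 clk=1
  Δ1: clk:1→0
  (1Δ to stable)
t=4 Δ0: r=0 v=1 u=0 p=1 q=1 y=1 clk=0
  Δ1: clk:0→1
  Δ2: v:1→0, y:1→0
  Δ3: r:0→1
  (3Δ to stable)
t=5 Δ0: r=1 v=0 u=0 p=1 q=1 y=0 clk=1
  Δ1: clk:1→0
  (1Δ to stable)
t=6 Δ0: r=1 v=0 u=0 p=1 q=1 y=0 clk=0
  Δ1: clk:0→1
  Δ2: v:0→1, q:1→0, y:0→1
  Δ3: r:1→0, u:0→1
  Δ4: u:1→0
  (4Δ to stable)
t=7 Δ0: r=0 v=1 u=0 p=1 q=0 y=1 clk=1
  Δ1: clk:1→0
  (1Δ to stable)
t=8 Δ0: r=0 v=1 u=0 p=1 q=0 y=1 clk=0
  Δ1: clk:0→1
  Δ2: v:1→0, q:0→1, y:1→0
  Δ3: r:0→1
  (3Δ to stable)
t=9 Δ0: r=1 v=0 u=0 p=1 q=1 y=0 clk=1
  Δ1: clk:1→0
  (1Δ to stable)
t=10 Δ0: r=1 v=0 u=0 p=1 q=1 y=0 clk=0
  Δ1: clk:0→1
  Δ2: v:0→1, q:1→0, y:0→1
  Δ3: r:1→0, u:0→1
  Δ4: u:1→0
  (4Δ to stable)
t=11 Δ0: r=0 v=1 u=0 p=1 q=0 y=1 clk=1
  Δ1: clk:1→0
  (1Δ to stable)
t=12 Δ0: r=0 v=1 u=0 p=1 q=0 y=1 clk=0
  Δ1: clk:0→1
  Δ2: v:1→0, q:0→1, y:1→0
  Δ3: r:0→1
  (3Δ to stable)
t=13 Δ0: r=1 v=0 u=0 p=1 q=1 y=0 clk=1
  Δ1: clk:1→0
  (1Δ to stable)
t=14 Δ0: r=1 v=0 u=0 p=1 q=1 y=0 clk=0
  Δ1: clk:0→1
  Δ2: v:0→1, q:1→0, y:0→1
  Δ3: r:1→0, u:0→1
  Δ4: u:1→0
  (4Δ to stable)
t=15 Δ0: r=0 v=1 u=0 p=1 q=0 y=1 clk=1
  Δ1: clk:1→0
  (1Δ to stable)
t=16 Δ0: r=0 v=1 u=0 p=1 q=0 y=1 clk=0
  Δ1: clk:0→1
  Δ2: v:1→0, q:0→1, y:1→0
  Δ3: r:0→1
  (3Δ to stable)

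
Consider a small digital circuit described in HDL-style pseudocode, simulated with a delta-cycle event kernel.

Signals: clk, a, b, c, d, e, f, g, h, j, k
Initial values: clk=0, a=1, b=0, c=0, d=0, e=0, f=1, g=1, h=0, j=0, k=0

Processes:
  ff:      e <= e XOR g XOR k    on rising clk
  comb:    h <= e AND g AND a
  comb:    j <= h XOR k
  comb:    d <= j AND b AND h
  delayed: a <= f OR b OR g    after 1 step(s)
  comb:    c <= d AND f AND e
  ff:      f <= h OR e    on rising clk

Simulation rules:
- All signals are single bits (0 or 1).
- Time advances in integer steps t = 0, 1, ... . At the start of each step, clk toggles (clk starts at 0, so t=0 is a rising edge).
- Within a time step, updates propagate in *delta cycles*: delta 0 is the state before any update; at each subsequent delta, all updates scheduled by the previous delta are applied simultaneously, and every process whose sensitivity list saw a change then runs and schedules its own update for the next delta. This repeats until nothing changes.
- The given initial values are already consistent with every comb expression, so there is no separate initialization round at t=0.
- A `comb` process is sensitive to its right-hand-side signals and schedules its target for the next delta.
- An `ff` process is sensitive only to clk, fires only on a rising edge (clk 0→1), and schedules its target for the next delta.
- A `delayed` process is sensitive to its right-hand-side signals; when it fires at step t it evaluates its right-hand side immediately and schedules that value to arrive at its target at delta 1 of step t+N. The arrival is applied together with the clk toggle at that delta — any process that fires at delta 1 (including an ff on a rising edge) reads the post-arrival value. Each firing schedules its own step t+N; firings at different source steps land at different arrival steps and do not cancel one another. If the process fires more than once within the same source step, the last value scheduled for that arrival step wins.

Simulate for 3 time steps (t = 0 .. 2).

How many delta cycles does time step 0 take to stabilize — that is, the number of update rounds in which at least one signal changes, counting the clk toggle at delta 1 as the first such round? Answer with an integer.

4

[bits: clk,j,a,f,k,d,h,e,c,b,g]
t=0: Δ0=00110000001 Δ1=10110000001 Δ2=10100001001 Δ3=10100011001 Δ4=11100011001 | 4Δ
t=1: Δ0=11100011001 Δ1=01100011001 | 1Δ
t=2: Δ0=01100011001 Δ1=11100011001 Δ2=11110010001 Δ3=11110000001 Δ4=10110000001 | 4Δ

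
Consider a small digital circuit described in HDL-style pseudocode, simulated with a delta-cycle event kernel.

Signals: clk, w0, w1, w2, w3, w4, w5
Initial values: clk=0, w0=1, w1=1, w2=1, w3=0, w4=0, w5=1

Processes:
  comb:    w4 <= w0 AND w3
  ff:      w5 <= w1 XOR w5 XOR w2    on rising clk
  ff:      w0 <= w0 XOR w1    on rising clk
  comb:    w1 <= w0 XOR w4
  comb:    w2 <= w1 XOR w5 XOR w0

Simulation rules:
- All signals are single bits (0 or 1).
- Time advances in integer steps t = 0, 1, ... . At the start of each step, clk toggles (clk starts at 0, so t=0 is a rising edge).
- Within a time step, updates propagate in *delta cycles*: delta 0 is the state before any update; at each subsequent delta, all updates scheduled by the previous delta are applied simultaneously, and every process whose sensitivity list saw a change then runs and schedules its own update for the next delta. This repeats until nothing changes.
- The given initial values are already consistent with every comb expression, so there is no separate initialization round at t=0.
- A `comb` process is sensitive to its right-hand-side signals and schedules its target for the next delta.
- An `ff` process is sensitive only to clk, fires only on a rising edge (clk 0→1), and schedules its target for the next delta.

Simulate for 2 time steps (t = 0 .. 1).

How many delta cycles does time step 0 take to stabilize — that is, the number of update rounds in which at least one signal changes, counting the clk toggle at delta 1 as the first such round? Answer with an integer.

[bits: w0,w2,clk,w1,w4,w3,w5]
t=0: Δ0=1101001 Δ1=1111001 Δ2=0111001 Δ3=0010001 Δ4=0110001 | 4Δ
t=1: Δ0=0110001 Δ1=0100001 | 1Δ

4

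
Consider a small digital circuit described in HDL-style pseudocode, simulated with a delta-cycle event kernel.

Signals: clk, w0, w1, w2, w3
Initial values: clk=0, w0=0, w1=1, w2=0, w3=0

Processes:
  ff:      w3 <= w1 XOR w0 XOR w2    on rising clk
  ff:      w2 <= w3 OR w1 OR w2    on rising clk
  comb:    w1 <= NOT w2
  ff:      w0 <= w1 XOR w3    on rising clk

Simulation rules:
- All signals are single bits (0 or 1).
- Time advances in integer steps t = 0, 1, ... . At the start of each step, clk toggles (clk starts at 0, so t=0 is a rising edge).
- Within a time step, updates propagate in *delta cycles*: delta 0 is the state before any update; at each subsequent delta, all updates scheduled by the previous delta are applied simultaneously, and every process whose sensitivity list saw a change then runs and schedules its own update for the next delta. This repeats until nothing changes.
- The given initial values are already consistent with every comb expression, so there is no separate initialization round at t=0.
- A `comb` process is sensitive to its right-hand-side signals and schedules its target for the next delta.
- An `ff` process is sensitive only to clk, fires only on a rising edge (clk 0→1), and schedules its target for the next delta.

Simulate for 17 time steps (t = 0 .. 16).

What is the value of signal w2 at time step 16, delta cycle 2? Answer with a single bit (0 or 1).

1

t=0 Δ0: w2=0 w1=1 clk=0 w0=0 w3=0
  Δ1: clk:0→1
  Δ2: w2:0→1, w0:0→1, w3:0→1
  Δ3: w1:1→0
  (3Δ to stable)
t=1 Δ0: w2=1 w1=0 clk=1 w0=1 w3=1
  Δ1: clk:1→0
  (1Δ to stable)
t=2 Δ0: w2=1 w1=0 clk=0 w0=1 w3=1
  Δ1: clk:0→1
  Δ2: w3:1→0
  (2Δ to stable)
t=3 Δ0: w2=1 w1=0 clk=1 w0=1 w3=0
  Δ1: clk:1→0
  (1Δ to stable)
t=4 Δ0: w2=1 w1=0 clk=0 w0=1 w3=0
  Δ1: clk:0→1
  Δ2: w0:1→0
  (2Δ to stable)
t=5 Δ0: w2=1 w1=0 clk=1 w0=0 w3=0
  Δ1: clk:1→0
  (1Δ to stable)
t=6 Δ0: w2=1 w1=0 clk=0 w0=0 w3=0
  Δ1: clk:0→1
  Δ2: w3:0→1
  (2Δ to stable)
t=7 Δ0: w2=1 w1=0 clk=1 w0=0 w3=1
  Δ1: clk:1→0
  (1Δ to stable)
t=8 Δ0: w2=1 w1=0 clk=0 w0=0 w3=1
  Δ1: clk:0→1
  Δ2: w0:0→1
  (2Δ to stable)
t=9 Δ0: w2=1 w1=0 clk=1 w0=1 w3=1
  Δ1: clk:1→0
  (1Δ to stable)
t=10 Δ0: w2=1 w1=0 clk=0 w0=1 w3=1
  Δ1: clk:0→1
  Δ2: w3:1→0
  (2Δ to stable)
t=11 Δ0: w2=1 w1=0 clk=1 w0=1 w3=0
  Δ1: clk:1→0
  (1Δ to stable)
t=12 Δ0: w2=1 w1=0 clk=0 w0=1 w3=0
  Δ1: clk:0→1
  Δ2: w0:1→0
  (2Δ to stable)
t=13 Δ0: w2=1 w1=0 clk=1 w0=0 w3=0
  Δ1: clk:1→0
  (1Δ to stable)
t=14 Δ0: w2=1 w1=0 clk=0 w0=0 w3=0
  Δ1: clk:0→1
  Δ2: w3:0→1
  (2Δ to stable)
t=15 Δ0: w2=1 w1=0 clk=1 w0=0 w3=1
  Δ1: clk:1→0
  (1Δ to stable)
t=16 Δ0: w2=1 w1=0 clk=0 w0=0 w3=1
  Δ1: clk:0→1
  Δ2: w0:0→1
  (2Δ to stable)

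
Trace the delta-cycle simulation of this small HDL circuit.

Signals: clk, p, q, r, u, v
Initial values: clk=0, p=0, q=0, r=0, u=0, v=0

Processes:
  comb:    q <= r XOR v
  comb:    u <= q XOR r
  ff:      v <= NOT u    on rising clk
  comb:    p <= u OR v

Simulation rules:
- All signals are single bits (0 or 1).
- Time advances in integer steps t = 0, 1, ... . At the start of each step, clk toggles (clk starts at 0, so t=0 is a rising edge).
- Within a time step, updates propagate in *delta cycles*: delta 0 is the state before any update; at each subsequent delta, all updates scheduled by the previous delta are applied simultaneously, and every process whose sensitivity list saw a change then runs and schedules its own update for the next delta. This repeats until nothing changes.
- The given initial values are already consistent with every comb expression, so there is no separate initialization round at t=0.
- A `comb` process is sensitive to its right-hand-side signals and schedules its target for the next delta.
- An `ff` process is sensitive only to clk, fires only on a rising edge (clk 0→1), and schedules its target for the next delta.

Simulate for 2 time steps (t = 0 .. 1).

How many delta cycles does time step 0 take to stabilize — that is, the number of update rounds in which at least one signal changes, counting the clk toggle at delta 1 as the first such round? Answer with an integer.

[bits: clk,r,v,q,u,p]
t=0: Δ0=000000 Δ1=100000 Δ2=101000 Δ3=101101 Δ4=101111 | 4Δ
t=1: Δ0=101111 Δ1=001111 | 1Δ

4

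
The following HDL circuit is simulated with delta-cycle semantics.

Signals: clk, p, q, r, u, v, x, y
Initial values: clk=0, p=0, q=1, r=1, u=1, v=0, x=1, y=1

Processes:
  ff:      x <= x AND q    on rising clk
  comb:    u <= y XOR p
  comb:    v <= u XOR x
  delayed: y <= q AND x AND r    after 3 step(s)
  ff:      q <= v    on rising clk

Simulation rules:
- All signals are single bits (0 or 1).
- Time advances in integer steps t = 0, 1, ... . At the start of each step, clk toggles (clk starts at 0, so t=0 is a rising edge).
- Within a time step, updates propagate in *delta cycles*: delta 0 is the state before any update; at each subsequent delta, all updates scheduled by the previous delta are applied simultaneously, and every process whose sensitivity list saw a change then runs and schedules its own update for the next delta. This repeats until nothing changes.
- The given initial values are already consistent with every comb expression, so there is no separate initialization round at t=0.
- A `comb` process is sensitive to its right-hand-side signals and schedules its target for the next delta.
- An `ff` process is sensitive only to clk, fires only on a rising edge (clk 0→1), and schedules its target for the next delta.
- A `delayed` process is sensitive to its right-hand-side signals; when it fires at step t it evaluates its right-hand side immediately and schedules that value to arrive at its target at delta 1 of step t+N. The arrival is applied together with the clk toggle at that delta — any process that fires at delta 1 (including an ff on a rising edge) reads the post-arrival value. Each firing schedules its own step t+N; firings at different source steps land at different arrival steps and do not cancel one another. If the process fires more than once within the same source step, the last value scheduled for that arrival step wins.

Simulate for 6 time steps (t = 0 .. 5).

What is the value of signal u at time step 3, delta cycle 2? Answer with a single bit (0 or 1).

0

[bits: v,p,u,r,y,q,clk,x]
t=0: Δ0=00111101 Δ1=00111111 Δ2=00111011 | 2Δ
t=1: Δ0=00111011 Δ1=00111001 | 1Δ
t=2: Δ0=00111001 Δ1=00111011 Δ2=00111010 Δ3=10111010 | 3Δ
t=3: Δ0=10111010 Δ1=10110000 Δ2=10010000 Δ3=00010000 | 3Δ
t=4: Δ0=00010000 Δ1=00010010 | 1Δ
t=5: Δ0=00010010 Δ1=00010000 | 1Δ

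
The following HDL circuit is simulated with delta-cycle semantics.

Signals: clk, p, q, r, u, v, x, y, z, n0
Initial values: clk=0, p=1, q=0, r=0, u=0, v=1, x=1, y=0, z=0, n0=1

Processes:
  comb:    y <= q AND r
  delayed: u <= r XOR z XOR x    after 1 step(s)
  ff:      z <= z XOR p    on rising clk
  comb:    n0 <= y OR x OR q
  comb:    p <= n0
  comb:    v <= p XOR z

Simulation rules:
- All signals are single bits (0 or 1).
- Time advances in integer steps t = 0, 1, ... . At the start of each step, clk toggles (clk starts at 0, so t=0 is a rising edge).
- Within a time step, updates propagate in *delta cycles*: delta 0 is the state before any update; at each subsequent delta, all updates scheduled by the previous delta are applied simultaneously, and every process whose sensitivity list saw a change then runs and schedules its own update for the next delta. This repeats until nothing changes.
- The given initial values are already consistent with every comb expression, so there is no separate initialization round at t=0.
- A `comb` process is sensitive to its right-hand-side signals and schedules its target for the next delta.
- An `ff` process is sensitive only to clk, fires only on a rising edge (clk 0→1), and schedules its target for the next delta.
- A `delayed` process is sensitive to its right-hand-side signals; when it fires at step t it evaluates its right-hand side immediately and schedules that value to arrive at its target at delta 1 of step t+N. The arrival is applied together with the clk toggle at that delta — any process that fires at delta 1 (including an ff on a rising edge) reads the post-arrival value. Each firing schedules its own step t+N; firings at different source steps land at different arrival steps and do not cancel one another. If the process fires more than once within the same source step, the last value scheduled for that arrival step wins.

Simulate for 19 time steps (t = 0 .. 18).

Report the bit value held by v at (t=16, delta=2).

1

[bits: u,y,q,r,x,clk,v,n0,p,z]
t=0: Δ0=0000101110 Δ1=0000111110 Δ2=0000111111 Δ3=0000110111 | 3Δ
t=1: Δ0=0000110111 Δ1=0000100111 | 1Δ
t=2: Δ0=0000100111 Δ1=0000110111 Δ2=0000110110 Δ3=0000111110 | 3Δ
t=3: Δ0=0000111110 Δ1=1000101110 | 1Δ
t=4: Δ0=1000101110 Δ1=1000111110 Δ2=1000111111 Δ3=1000110111 | 3Δ
t=5: Δ0=1000110111 Δ1=0000100111 | 1Δ
t=6: Δ0=0000100111 Δ1=0000110111 Δ2=0000110110 Δ3=0000111110 | 3Δ
t=7: Δ0=0000111110 Δ1=1000101110 | 1Δ
t=8: Δ0=1000101110 Δ1=1000111110 Δ2=1000111111 Δ3=1000110111 | 3Δ
t=9: Δ0=1000110111 Δ1=0000100111 | 1Δ
t=10: Δ0=0000100111 Δ1=0000110111 Δ2=0000110110 Δ3=0000111110 | 3Δ
t=11: Δ0=0000111110 Δ1=1000101110 | 1Δ
t=12: Δ0=1000101110 Δ1=1000111110 Δ2=1000111111 Δ3=1000110111 | 3Δ
t=13: Δ0=1000110111 Δ1=0000100111 | 1Δ
t=14: Δ0=0000100111 Δ1=0000110111 Δ2=0000110110 Δ3=0000111110 | 3Δ
t=15: Δ0=0000111110 Δ1=1000101110 | 1Δ
t=16: Δ0=1000101110 Δ1=1000111110 Δ2=1000111111 Δ3=1000110111 | 3Δ
t=17: Δ0=1000110111 Δ1=0000100111 | 1Δ
t=18: Δ0=0000100111 Δ1=0000110111 Δ2=0000110110 Δ3=0000111110 | 3Δ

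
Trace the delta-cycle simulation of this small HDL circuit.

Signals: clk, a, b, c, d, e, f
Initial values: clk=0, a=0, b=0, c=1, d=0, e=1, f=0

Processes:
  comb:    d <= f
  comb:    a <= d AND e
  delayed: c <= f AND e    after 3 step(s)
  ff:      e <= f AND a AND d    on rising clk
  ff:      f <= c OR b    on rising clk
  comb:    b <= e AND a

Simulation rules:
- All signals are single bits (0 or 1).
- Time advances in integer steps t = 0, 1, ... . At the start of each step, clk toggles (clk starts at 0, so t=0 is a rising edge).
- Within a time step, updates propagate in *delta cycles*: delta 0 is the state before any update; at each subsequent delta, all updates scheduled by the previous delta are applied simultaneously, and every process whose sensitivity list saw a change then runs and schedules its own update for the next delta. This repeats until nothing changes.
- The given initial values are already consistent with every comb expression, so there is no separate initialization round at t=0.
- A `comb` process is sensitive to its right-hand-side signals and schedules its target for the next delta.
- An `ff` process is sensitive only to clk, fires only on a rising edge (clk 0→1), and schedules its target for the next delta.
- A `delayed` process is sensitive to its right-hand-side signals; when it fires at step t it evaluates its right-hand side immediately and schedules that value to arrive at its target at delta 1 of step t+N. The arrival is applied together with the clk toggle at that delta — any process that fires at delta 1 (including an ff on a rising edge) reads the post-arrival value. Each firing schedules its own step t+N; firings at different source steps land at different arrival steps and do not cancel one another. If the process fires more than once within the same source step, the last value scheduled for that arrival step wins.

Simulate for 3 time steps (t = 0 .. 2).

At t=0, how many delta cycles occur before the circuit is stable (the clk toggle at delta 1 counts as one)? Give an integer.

3

t0.Δ0 clk=0 f=0 c=1 d=0 e=1 b=0 a=0
t0.Δ1 clk=1 f=0 c=1 d=0 e=1 b=0 a=0
t0.Δ2 clk=1 f=1 c=1 d=0 e=0 b=0 a=0
t0.Δ3 clk=1 f=1 c=1 d=1 e=0 b=0 a=0
t1.Δ0 clk=1 f=1 c=1 d=1 e=0 b=0 a=0
t1.Δ1 clk=0 f=1 c=1 d=1 e=0 b=0 a=0
t2.Δ0 clk=0 f=1 c=1 d=1 e=0 b=0 a=0
t2.Δ1 clk=1 f=1 c=1 d=1 e=0 b=0 a=0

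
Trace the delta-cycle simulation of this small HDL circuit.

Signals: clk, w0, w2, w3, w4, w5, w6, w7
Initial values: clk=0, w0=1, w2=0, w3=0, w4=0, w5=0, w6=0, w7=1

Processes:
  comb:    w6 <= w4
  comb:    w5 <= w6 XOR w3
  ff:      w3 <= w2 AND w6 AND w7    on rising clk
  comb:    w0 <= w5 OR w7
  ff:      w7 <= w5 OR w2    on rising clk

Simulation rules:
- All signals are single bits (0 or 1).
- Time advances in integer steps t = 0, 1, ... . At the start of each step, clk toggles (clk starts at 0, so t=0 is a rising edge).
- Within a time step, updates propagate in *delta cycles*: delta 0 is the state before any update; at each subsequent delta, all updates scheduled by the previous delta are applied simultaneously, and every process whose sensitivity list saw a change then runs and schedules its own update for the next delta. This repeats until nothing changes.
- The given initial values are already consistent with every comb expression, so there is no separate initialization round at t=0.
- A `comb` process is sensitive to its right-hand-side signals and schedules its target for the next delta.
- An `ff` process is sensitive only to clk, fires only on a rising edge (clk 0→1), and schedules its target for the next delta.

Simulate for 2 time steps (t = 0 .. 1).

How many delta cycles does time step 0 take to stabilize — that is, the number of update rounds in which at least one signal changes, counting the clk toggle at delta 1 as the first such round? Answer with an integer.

3

t0.Δ0 w3=0 w6=0 clk=0 w0=1 w4=0 w2=0 w7=1 w5=0
t0.Δ1 w3=0 w6=0 clk=1 w0=1 w4=0 w2=0 w7=1 w5=0
t0.Δ2 w3=0 w6=0 clk=1 w0=1 w4=0 w2=0 w7=0 w5=0
t0.Δ3 w3=0 w6=0 clk=1 w0=0 w4=0 w2=0 w7=0 w5=0
t1.Δ0 w3=0 w6=0 clk=1 w0=0 w4=0 w2=0 w7=0 w5=0
t1.Δ1 w3=0 w6=0 clk=0 w0=0 w4=0 w2=0 w7=0 w5=0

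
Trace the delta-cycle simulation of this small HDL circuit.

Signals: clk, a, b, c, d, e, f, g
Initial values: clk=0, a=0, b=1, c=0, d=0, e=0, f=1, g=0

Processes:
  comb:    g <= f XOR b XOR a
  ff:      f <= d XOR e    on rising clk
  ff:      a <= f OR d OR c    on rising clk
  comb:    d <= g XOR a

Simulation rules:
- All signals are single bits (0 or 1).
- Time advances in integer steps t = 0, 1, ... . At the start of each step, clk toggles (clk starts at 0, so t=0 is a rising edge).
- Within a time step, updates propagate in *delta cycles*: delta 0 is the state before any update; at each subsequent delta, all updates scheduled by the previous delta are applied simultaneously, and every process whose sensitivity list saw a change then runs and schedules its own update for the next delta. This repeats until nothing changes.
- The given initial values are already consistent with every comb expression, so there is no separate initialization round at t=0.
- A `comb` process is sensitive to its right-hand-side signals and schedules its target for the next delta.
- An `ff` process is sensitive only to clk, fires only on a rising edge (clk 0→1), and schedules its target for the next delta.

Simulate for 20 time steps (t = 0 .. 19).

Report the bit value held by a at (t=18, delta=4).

t=0 Δ0: clk=0 g=0 d=0 e=0 c=0 f=1 a=0 b=1
  Δ1: clk:0→1
  Δ2: f:1→0, a:0→1
  Δ3: d:0→1
  (3Δ to stable)
t=1 Δ0: clk=1 g=0 d=1 e=0 c=0 f=0 a=1 b=1
  Δ1: clk:1→0
  (1Δ to stable)
t=2 Δ0: clk=0 g=0 d=1 e=0 c=0 f=0 a=1 b=1
  Δ1: clk:0→1
  Δ2: f:0→1
  Δ3: g:0→1
  Δ4: d:1→0
  (4Δ to stable)
t=3 Δ0: clk=1 g=1 d=0 e=0 c=0 f=1 a=1 b=1
  Δ1: clk:1→0
  (1Δ to stable)
t=4 Δ0: clk=0 g=1 d=0 e=0 c=0 f=1 a=1 b=1
  Δ1: clk:0→1
  Δ2: f:1→0
  Δ3: g:1→0
  Δ4: d:0→1
  (4Δ to stable)
t=5 Δ0: clk=1 g=0 d=1 e=0 c=0 f=0 a=1 b=1
  Δ1: clk:1→0
  (1Δ to stable)
t=6 Δ0: clk=0 g=0 d=1 e=0 c=0 f=0 a=1 b=1
  Δ1: clk:0→1
  Δ2: f:0→1
  Δ3: g:0→1
  Δ4: d:1→0
  (4Δ to stable)
t=7 Δ0: clk=1 g=1 d=0 e=0 c=0 f=1 a=1 b=1
  Δ1: clk:1→0
  (1Δ to stable)
t=8 Δ0: clk=0 g=1 d=0 e=0 c=0 f=1 a=1 b=1
  Δ1: clk:0→1
  Δ2: f:1→0
  Δ3: g:1→0
  Δ4: d:0→1
  (4Δ to stable)
t=9 Δ0: clk=1 g=0 d=1 e=0 c=0 f=0 a=1 b=1
  Δ1: clk:1→0
  (1Δ to stable)
t=10 Δ0: clk=0 g=0 d=1 e=0 c=0 f=0 a=1 b=1
  Δ1: clk:0→1
  Δ2: f:0→1
  Δ3: g:0→1
  Δ4: d:1→0
  (4Δ to stable)
t=11 Δ0: clk=1 g=1 d=0 e=0 c=0 f=1 a=1 b=1
  Δ1: clk:1→0
  (1Δ to stable)
t=12 Δ0: clk=0 g=1 d=0 e=0 c=0 f=1 a=1 b=1
  Δ1: clk:0→1
  Δ2: f:1→0
  Δ3: g:1→0
  Δ4: d:0→1
  (4Δ to stable)
t=13 Δ0: clk=1 g=0 d=1 e=0 c=0 f=0 a=1 b=1
  Δ1: clk:1→0
  (1Δ to stable)
t=14 Δ0: clk=0 g=0 d=1 e=0 c=0 f=0 a=1 b=1
  Δ1: clk:0→1
  Δ2: f:0→1
  Δ3: g:0→1
  Δ4: d:1→0
  (4Δ to stable)
t=15 Δ0: clk=1 g=1 d=0 e=0 c=0 f=1 a=1 b=1
  Δ1: clk:1→0
  (1Δ to stable)
t=16 Δ0: clk=0 g=1 d=0 e=0 c=0 f=1 a=1 b=1
  Δ1: clk:0→1
  Δ2: f:1→0
  Δ3: g:1→0
  Δ4: d:0→1
  (4Δ to stable)
t=17 Δ0: clk=1 g=0 d=1 e=0 c=0 f=0 a=1 b=1
  Δ1: clk:1→0
  (1Δ to stable)
t=18 Δ0: clk=0 g=0 d=1 e=0 c=0 f=0 a=1 b=1
  Δ1: clk:0→1
  Δ2: f:0→1
  Δ3: g:0→1
  Δ4: d:1→0
  (4Δ to stable)
t=19 Δ0: clk=1 g=1 d=0 e=0 c=0 f=1 a=1 b=1
  Δ1: clk:1→0
  (1Δ to stable)

1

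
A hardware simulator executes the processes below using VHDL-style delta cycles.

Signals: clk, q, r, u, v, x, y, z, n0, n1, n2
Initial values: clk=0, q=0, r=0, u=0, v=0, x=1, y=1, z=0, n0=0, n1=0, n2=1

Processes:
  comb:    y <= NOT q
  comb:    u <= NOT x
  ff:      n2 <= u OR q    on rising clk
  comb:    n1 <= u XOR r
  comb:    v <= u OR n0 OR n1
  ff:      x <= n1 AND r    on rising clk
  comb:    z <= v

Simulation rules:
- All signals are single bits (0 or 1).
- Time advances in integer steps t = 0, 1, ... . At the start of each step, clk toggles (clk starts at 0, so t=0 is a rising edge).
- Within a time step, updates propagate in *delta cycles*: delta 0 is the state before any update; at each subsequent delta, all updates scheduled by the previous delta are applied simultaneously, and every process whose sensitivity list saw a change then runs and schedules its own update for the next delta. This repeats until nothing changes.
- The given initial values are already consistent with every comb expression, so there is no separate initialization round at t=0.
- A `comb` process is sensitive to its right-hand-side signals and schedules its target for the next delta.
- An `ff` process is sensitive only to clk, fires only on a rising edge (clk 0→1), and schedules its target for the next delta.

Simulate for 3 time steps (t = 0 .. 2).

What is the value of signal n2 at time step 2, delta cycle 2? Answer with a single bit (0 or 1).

[bits: z,v,q,n0,u,r,x,y,clk,n1,n2]
t=0: Δ0=00000011001 Δ1=00000011101 Δ2=00000001100 Δ3=00001001100 Δ4=01001001110 Δ5=11001001110 | 5Δ
t=1: Δ0=11001001110 Δ1=11001001010 | 1Δ
t=2: Δ0=11001001010 Δ1=11001001110 Δ2=11001001111 | 2Δ

1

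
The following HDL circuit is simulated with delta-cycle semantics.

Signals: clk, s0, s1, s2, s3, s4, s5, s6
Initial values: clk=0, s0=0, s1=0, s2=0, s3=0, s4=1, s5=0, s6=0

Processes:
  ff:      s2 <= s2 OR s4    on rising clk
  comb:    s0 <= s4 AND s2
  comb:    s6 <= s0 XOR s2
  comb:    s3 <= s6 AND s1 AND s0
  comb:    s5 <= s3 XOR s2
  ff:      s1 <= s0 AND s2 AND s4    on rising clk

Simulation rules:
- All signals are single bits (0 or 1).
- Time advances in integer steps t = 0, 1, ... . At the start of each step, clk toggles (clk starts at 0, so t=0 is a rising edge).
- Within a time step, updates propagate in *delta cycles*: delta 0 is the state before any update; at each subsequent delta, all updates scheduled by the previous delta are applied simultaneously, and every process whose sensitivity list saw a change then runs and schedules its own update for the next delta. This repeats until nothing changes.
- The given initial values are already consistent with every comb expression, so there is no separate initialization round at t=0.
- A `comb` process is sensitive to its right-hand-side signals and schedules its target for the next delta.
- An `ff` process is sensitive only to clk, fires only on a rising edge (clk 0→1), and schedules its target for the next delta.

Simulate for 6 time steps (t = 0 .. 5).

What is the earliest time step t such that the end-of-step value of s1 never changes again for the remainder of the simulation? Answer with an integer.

2

t0.Δ0 s4=1 s3=0 s6=0 s1=0 s0=0 s2=0 clk=0 s5=0
t0.Δ1 s4=1 s3=0 s6=0 s1=0 s0=0 s2=0 clk=1 s5=0
t0.Δ2 s4=1 s3=0 s6=0 s1=0 s0=0 s2=1 clk=1 s5=0
t0.Δ3 s4=1 s3=0 s6=1 s1=0 s0=1 s2=1 clk=1 s5=1
t0.Δ4 s4=1 s3=0 s6=0 s1=0 s0=1 s2=1 clk=1 s5=1
t1.Δ0 s4=1 s3=0 s6=0 s1=0 s0=1 s2=1 clk=1 s5=1
t1.Δ1 s4=1 s3=0 s6=0 s1=0 s0=1 s2=1 clk=0 s5=1
t2.Δ0 s4=1 s3=0 s6=0 s1=0 s0=1 s2=1 clk=0 s5=1
t2.Δ1 s4=1 s3=0 s6=0 s1=0 s0=1 s2=1 clk=1 s5=1
t2.Δ2 s4=1 s3=0 s6=0 s1=1 s0=1 s2=1 clk=1 s5=1
t3.Δ0 s4=1 s3=0 s6=0 s1=1 s0=1 s2=1 clk=1 s5=1
t3.Δ1 s4=1 s3=0 s6=0 s1=1 s0=1 s2=1 clk=0 s5=1
t4.Δ0 s4=1 s3=0 s6=0 s1=1 s0=1 s2=1 clk=0 s5=1
t4.Δ1 s4=1 s3=0 s6=0 s1=1 s0=1 s2=1 clk=1 s5=1
t5.Δ0 s4=1 s3=0 s6=0 s1=1 s0=1 s2=1 clk=1 s5=1
t5.Δ1 s4=1 s3=0 s6=0 s1=1 s0=1 s2=1 clk=0 s5=1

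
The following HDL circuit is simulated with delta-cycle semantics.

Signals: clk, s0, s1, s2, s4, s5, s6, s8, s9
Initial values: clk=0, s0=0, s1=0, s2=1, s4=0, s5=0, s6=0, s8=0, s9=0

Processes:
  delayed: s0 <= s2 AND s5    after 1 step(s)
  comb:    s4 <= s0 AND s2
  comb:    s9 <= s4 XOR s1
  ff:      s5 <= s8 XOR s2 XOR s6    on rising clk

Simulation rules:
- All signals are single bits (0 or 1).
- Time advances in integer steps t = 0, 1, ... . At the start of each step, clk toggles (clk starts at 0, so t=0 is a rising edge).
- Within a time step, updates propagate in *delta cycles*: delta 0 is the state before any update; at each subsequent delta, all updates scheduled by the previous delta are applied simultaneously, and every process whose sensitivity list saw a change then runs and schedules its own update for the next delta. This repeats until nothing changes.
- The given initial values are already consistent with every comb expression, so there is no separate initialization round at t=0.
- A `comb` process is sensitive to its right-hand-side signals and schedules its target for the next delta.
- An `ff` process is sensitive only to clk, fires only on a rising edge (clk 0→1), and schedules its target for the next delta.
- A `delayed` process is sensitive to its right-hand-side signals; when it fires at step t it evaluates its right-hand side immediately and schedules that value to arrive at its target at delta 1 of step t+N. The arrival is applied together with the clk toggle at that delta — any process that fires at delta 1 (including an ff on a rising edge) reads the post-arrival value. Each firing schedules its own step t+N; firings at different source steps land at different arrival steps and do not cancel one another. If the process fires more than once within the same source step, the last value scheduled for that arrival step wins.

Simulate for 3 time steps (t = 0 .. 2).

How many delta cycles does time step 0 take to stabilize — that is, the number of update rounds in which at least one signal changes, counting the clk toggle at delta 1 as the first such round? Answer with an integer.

t=0 Δ0: s6=0 s9=0 s1=0 s4=0 s0=0 s2=1 s8=0 clk=0 s5=0
  Δ1: clk:0→1
  Δ2: s5:0→1
  (2Δ to stable)
t=1 Δ0: s6=0 s9=0 s1=0 s4=0 s0=0 s2=1 s8=0 clk=1 s5=1
  Δ1: s0:0→1, clk:1→0
  Δ2: s4:0→1
  Δ3: s9:0→1
  (3Δ to stable)
t=2 Δ0: s6=0 s9=1 s1=0 s4=1 s0=1 s2=1 s8=0 clk=0 s5=1
  Δ1: clk:0→1
  (1Δ to stable)

2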